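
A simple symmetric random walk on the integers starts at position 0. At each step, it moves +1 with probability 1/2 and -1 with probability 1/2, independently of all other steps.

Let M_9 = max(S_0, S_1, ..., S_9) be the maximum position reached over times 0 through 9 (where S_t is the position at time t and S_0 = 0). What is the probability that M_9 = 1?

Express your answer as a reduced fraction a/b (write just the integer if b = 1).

Answer: 63/256

Derivation:
Let M_9 = max(S_0,...,S_9). Use the reflection principle: for j ≥ 1, #{paths with M_9 ≥ j} = #{S_9 ≥ j} + #{S_9 ≥ j+1}.
By reflection, #{M_9 ≥ 1} = #{S_9 ≥ 1} + #{S_9 ≥ 2} = 256 + 130 = 386.
#{M_9 ≥ 2} = #{S_9 ≥ 2} + #{S_9 ≥ 3} = 130 + 130 = 260.
#{M_9 = 1} = 386 - 260 = 126.
P(M_9 = 1) = 126/512 = 63/256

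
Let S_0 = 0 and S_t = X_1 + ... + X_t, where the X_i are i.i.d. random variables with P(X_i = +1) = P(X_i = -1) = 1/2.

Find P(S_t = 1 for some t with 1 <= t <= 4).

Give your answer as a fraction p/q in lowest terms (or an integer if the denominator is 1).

Answer: 5/8

Derivation:
Count via complement. Let g(t,s) = #length-t paths at position s with S_1..S_t all ≠ 1.
g(t,s) = g(t-1,s-1) + g(t-1,s+1) for s ≠ 1; g(t,1) = 0.
t=0: g(0,0)=1
t=1: g(1,-1)=1
t=2: g(2,-2)=1 g(2,0)=1
t=3: g(3,-3)=1 g(3,-1)=2
t=4: g(4,-4)=1 g(4,-2)=3 g(4,0)=2
Paths never hitting 1: Σ_s g(4,s) = 6
Paths hitting 1: 2^4 - 6 = 10
P = 10/16 = 5/8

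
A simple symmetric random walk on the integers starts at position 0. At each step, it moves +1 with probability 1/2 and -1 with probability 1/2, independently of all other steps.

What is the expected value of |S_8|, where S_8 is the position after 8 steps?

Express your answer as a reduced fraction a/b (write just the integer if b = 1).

S_8 takes values m ≡ 0 (mod 2) with |m| ≤ 8; P(S_8=m) = C(8,(8+m)/2)/2^8.
Total paths: 2^8 = 256
Distribution: P(S=-8)=1/256, P(S=-6)=8/256, P(S=-4)=28/256, P(S=-2)=56/256, P(S=0)=70/256, P(S=2)=56/256, P(S=4)=28/256, P(S=6)=8/256, P(S=8)=1/256
E[|S_8|] = Σ_m |m|·P(S_8=m) = 560/256 = 35/16

Answer: 35/16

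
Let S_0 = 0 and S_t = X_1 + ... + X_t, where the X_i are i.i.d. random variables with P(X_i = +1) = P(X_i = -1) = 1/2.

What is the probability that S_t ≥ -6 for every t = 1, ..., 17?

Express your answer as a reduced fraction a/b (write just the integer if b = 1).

Let f(t,s) = #length-t paths at position s with S_1..S_t all ≥ -6.
f(t,s) = f(t-1,s-1) + f(t-1,s+1) for s ≥ -6; f(t,s) = 0 for s < -6.
t=0: f(0,0)=1
t=1: f(1,-1)=1 f(1,1)=1
t=2: f(2,-2)=1 f(2,0)=2 f(2,2)=1
t=3: f(3,-3)=1 f(3,-1)=3 f(3,1)=3 f(3,3)=1
t=4: f(4,-4)=1 f(4,-2)=4 f(4,0)=6 f(4,2)=4 f(4,4)=1
t=5: f(5,-5)=1 f(5,-3)=5 f(5,-1)=10 f(5,1)=10 f(5,3)=5 f(5,5)=1
t=6: f(6,-6)=1 f(6,-4)=6 f(6,-2)=15 f(6,0)=20 f(6,2)=15 f(6,4)=6 f(6,6)=1
t=7: f(7,-5)=7 f(7,-3)=21 f(7,-1)=35 f(7,1)=35 f(7,3)=21 f(7,5)=7 f(7,7)=1
t=8: f(8,-6)=7 f(8,-4)=28 f(8,-2)=56 f(8,0)=70 f(8,2)=56 f(8,4)=28 f(8,6)=8 f(8,8)=1
t=9: f(9,-5)=35 f(9,-3)=84 f(9,-1)=126 f(9,1)=126 f(9,3)=84 f(9,5)=36 f(9,7)=9 f(9,9)=1
t=10: f(10,-6)=35 f(10,-4)=119 f(10,-2)=210 f(10,0)=252 f(10,2)=210 f(10,4)=120 f(10,6)=45 f(10,8)=10 f(10,10)=1
t=11: f(11,-5)=154 f(11,-3)=329 f(11,-1)=462 f(11,1)=462 f(11,3)=330 f(11,5)=165 f(11,7)=55 f(11,9)=11 f(11,11)=1
t=12: f(12,-6)=154 f(12,-4)=483 f(12,-2)=791 f(12,0)=924 f(12,2)=792 f(12,4)=495 f(12,6)=220 f(12,8)=66 f(12,10)=12 f(12,12)=1
t=13: f(13,-5)=637 f(13,-3)=1274 f(13,-1)=1715 f(13,1)=1716 f(13,3)=1287 f(13,5)=715 f(13,7)=286 f(13,9)=78 f(13,11)=13 f(13,13)=1
t=14: f(14,-6)=637 f(14,-4)=1911 f(14,-2)=2989 f(14,0)=3431 f(14,2)=3003 f(14,4)=2002 f(14,6)=1001 f(14,8)=364 f(14,10)=91 f(14,12)=14 f(14,14)=1
t=15: f(15,-5)=2548 f(15,-3)=4900 f(15,-1)=6420 f(15,1)=6434 f(15,3)=5005 f(15,5)=3003 f(15,7)=1365 f(15,9)=455 f(15,11)=105 f(15,13)=15 f(15,15)=1
t=16: f(16,-6)=2548 f(16,-4)=7448 f(16,-2)=11320 f(16,0)=12854 f(16,2)=11439 f(16,4)=8008 f(16,6)=4368 f(16,8)=1820 f(16,10)=560 f(16,12)=120 f(16,14)=16 f(16,16)=1
t=17: f(17,-5)=9996 f(17,-3)=18768 f(17,-1)=24174 f(17,1)=24293 f(17,3)=19447 f(17,5)=12376 f(17,7)=6188 f(17,9)=2380 f(17,11)=680 f(17,13)=136 f(17,15)=17 f(17,17)=1
Σ_s f(17,s) = 118456
P = 118456/131072 = 14807/16384

Answer: 14807/16384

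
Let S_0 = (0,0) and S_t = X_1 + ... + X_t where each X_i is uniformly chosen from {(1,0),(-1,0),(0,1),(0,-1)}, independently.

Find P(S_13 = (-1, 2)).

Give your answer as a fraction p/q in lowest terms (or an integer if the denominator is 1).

Answer: 552123/16777216

Derivation:
Let h be the number of horizontal steps (so 13-h are vertical). To end at (-1,2) need (h-1)/2 right-steps and ((13-h)+2)/2 up-steps.
Sum over h with 1 ≤ h ≤ 11, h ≡ 1 (mod 2), 13-h ≡ 0 (mod 2):
h=1: C(13,1)·C(1,0)·C(12,7) = 13·1·792 = 10296
h=3: C(13,3)·C(3,1)·C(10,6) = 286·3·210 = 180180
h=5: C(13,5)·C(5,2)·C(8,5) = 1287·10·56 = 720720
h=7: C(13,7)·C(7,3)·C(6,4) = 1716·35·15 = 900900
h=9: C(13,9)·C(9,4)·C(4,3) = 715·126·4 = 360360
h=11: C(13,11)·C(11,5)·C(2,2) = 78·462·1 = 36036
Total favorable: 2208492
Total paths: 4^13 = 67108864
P = 2208492/67108864 = 552123/16777216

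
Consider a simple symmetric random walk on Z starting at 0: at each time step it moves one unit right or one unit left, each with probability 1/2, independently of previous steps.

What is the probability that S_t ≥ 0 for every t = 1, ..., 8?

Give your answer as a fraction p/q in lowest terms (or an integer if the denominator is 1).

Answer: 35/128

Derivation:
Let f(t,s) = #length-t paths at position s with S_1..S_t all ≥ 0.
f(t,s) = f(t-1,s-1) + f(t-1,s+1) for s ≥ 0; f(t,s) = 0 for s < 0.
t=0: f(0,0)=1
t=1: f(1,1)=1
t=2: f(2,0)=1 f(2,2)=1
t=3: f(3,1)=2 f(3,3)=1
t=4: f(4,0)=2 f(4,2)=3 f(4,4)=1
t=5: f(5,1)=5 f(5,3)=4 f(5,5)=1
t=6: f(6,0)=5 f(6,2)=9 f(6,4)=5 f(6,6)=1
t=7: f(7,1)=14 f(7,3)=14 f(7,5)=6 f(7,7)=1
t=8: f(8,0)=14 f(8,2)=28 f(8,4)=20 f(8,6)=7 f(8,8)=1
Σ_s f(8,s) = 70
P = 70/256 = 35/128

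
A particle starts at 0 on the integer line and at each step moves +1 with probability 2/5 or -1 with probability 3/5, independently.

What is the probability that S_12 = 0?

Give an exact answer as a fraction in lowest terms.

To be at 0 after 12 steps: need exactly 6 steps of +1 and 6 of -1.
Number of such sequences: C(12,6) = 924
Each has probability (2/5)^6 · (3/5)^6 = 46656/244140625
P = 924 · 46656/244140625 = 43110144/244140625

Answer: 43110144/244140625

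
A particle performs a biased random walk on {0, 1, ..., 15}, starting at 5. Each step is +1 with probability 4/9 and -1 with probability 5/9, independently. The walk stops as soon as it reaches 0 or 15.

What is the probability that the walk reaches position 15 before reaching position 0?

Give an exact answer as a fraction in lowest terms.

Answer: 1048576/14014201

Derivation:
Biased walk: p = 4/9, q = 5/9, r = q/p = 5/4
Gambler's ruin: P(hit 15 before 0 | start at 5) = (1 - r^a)/(1 - r^N)
r^5 = 3125/1024; r^15 = 30517578125/1073741824
P = (1 - 3125/1024) / (1 - 30517578125/1073741824) = -2101/1024 / -29443836301/1073741824 = 1048576/14014201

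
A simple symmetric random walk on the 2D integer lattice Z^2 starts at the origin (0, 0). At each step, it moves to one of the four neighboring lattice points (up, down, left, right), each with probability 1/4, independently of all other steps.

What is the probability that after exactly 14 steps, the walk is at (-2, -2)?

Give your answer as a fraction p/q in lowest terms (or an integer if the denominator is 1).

Answer: 429429/16777216

Derivation:
Let h be the number of horizontal steps (so 14-h are vertical). To end at (-2,-2) need (h-2)/2 right-steps and ((14-h)-2)/2 up-steps.
Sum over h with 2 ≤ h ≤ 12, h ≡ 0 (mod 2), 14-h ≡ 0 (mod 2):
h=2: C(14,2)·C(2,0)·C(12,5) = 91·1·792 = 72072
h=4: C(14,4)·C(4,1)·C(10,4) = 1001·4·210 = 840840
h=6: C(14,6)·C(6,2)·C(8,3) = 3003·15·56 = 2522520
h=8: C(14,8)·C(8,3)·C(6,2) = 3003·56·15 = 2522520
h=10: C(14,10)·C(10,4)·C(4,1) = 1001·210·4 = 840840
h=12: C(14,12)·C(12,5)·C(2,0) = 91·792·1 = 72072
Total favorable: 6870864
Total paths: 4^14 = 268435456
P = 6870864/268435456 = 429429/16777216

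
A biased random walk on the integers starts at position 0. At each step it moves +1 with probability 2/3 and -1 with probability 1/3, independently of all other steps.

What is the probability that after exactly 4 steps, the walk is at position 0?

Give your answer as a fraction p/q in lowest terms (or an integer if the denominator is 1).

Answer: 8/27

Derivation:
To be at 0 after 4 steps: need exactly 2 steps of +1 and 2 of -1.
Number of such sequences: C(4,2) = 6
Each has probability (2/3)^2 · (1/3)^2 = 4/81
P = 6 · 4/81 = 8/27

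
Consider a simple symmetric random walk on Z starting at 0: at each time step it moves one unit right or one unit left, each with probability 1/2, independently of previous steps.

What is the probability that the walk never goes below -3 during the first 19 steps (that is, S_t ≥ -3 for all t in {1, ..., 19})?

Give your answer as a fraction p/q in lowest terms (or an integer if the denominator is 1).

Answer: 20995/32768

Derivation:
Let f(t,s) = #length-t paths at position s with S_1..S_t all ≥ -3.
f(t,s) = f(t-1,s-1) + f(t-1,s+1) for s ≥ -3; f(t,s) = 0 for s < -3.
t=0: f(0,0)=1
t=1: f(1,-1)=1 f(1,1)=1
t=2: f(2,-2)=1 f(2,0)=2 f(2,2)=1
t=3: f(3,-3)=1 f(3,-1)=3 f(3,1)=3 f(3,3)=1
t=4: f(4,-2)=4 f(4,0)=6 f(4,2)=4 f(4,4)=1
t=5: f(5,-3)=4 f(5,-1)=10 f(5,1)=10 f(5,3)=5 f(5,5)=1
t=6: f(6,-2)=14 f(6,0)=20 f(6,2)=15 f(6,4)=6 f(6,6)=1
t=7: f(7,-3)=14 f(7,-1)=34 f(7,1)=35 f(7,3)=21 f(7,5)=7 f(7,7)=1
t=8: f(8,-2)=48 f(8,0)=69 f(8,2)=56 f(8,4)=28 f(8,6)=8 f(8,8)=1
t=9: f(9,-3)=48 f(9,-1)=117 f(9,1)=125 f(9,3)=84 f(9,5)=36 f(9,7)=9 f(9,9)=1
t=10: f(10,-2)=165 f(10,0)=242 f(10,2)=209 f(10,4)=120 f(10,6)=45 f(10,8)=10 f(10,10)=1
t=11: f(11,-3)=165 f(11,-1)=407 f(11,1)=451 f(11,3)=329 f(11,5)=165 f(11,7)=55 f(11,9)=11 f(11,11)=1
t=12: f(12,-2)=572 f(12,0)=858 f(12,2)=780 f(12,4)=494 f(12,6)=220 f(12,8)=66 f(12,10)=12 f(12,12)=1
t=13: f(13,-3)=572 f(13,-1)=1430 f(13,1)=1638 f(13,3)=1274 f(13,5)=714 f(13,7)=286 f(13,9)=78 f(13,11)=13 f(13,13)=1
t=14: f(14,-2)=2002 f(14,0)=3068 f(14,2)=2912 f(14,4)=1988 f(14,6)=1000 f(14,8)=364 f(14,10)=91 f(14,12)=14 f(14,14)=1
t=15: f(15,-3)=2002 f(15,-1)=5070 f(15,1)=5980 f(15,3)=4900 f(15,5)=2988 f(15,7)=1364 f(15,9)=455 f(15,11)=105 f(15,13)=15 f(15,15)=1
t=16: f(16,-2)=7072 f(16,0)=11050 f(16,2)=10880 f(16,4)=7888 f(16,6)=4352 f(16,8)=1819 f(16,10)=560 f(16,12)=120 f(16,14)=16 f(16,16)=1
t=17: f(17,-3)=7072 f(17,-1)=18122 f(17,1)=21930 f(17,3)=18768 f(17,5)=12240 f(17,7)=6171 f(17,9)=2379 f(17,11)=680 f(17,13)=136 f(17,15)=17 f(17,17)=1
t=18: f(18,-2)=25194 f(18,0)=40052 f(18,2)=40698 f(18,4)=31008 f(18,6)=18411 f(18,8)=8550 f(18,10)=3059 f(18,12)=816 f(18,14)=153 f(18,16)=18 f(18,18)=1
t=19: f(19,-3)=25194 f(19,-1)=65246 f(19,1)=80750 f(19,3)=71706 f(19,5)=49419 f(19,7)=26961 f(19,9)=11609 f(19,11)=3875 f(19,13)=969 f(19,15)=171 f(19,17)=19 f(19,19)=1
Σ_s f(19,s) = 335920
P = 335920/524288 = 20995/32768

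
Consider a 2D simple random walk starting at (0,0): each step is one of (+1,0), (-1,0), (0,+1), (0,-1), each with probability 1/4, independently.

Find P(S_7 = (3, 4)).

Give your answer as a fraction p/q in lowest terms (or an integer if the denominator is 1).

Let h be the number of horizontal steps (so 7-h are vertical). To end at (3,4) need (h+3)/2 right-steps and ((7-h)+4)/2 up-steps.
Sum over h with 3 ≤ h ≤ 3, h ≡ 1 (mod 2), 7-h ≡ 0 (mod 2):
h=3: C(7,3)·C(3,3)·C(4,4) = 35·1·1 = 35
Total favorable: 35
Total paths: 4^7 = 16384
P = 35/16384 = 35/16384

Answer: 35/16384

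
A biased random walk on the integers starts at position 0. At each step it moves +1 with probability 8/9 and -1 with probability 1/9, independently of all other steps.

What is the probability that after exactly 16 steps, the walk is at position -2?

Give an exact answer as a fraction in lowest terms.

Answer: 23991418880/1853020188851841

Derivation:
To reach position -2 after 16 steps: need 7 steps of +1 and 9 steps of -1.
Number of such sequences: C(16,7) = 11440
Each has probability (8/9)^7 · (1/9)^9 = 2097152/1853020188851841
P = 11440 · 2097152/1853020188851841 = 23991418880/1853020188851841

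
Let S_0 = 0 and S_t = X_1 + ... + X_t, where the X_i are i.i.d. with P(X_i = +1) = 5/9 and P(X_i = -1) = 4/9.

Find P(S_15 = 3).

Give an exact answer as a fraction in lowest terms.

To reach position 3 after 15 steps: need 9 steps of +1 and 6 steps of -1.
Number of such sequences: C(15,9) = 5005
Each has probability (5/9)^9 · (4/9)^6 = 8000000000/205891132094649
P = 5005 · 8000000000/205891132094649 = 40040000000000/205891132094649

Answer: 40040000000000/205891132094649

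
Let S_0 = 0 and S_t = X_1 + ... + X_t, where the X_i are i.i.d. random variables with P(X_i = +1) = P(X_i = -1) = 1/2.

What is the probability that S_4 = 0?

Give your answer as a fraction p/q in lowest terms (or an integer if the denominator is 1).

Answer: 3/8

Derivation:
To return to 0 after 4 steps: need exactly 2 steps of +1 and 2 of -1.
Favorable paths: C(4,2) = 6
Total paths: 2^4 = 16
P = 6/16 = 3/8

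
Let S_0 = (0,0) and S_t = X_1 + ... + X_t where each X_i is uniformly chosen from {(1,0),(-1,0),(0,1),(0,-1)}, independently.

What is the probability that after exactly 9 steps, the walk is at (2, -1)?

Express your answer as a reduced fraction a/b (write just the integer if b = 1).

Answer: 1323/32768

Derivation:
Let h be the number of horizontal steps (so 9-h are vertical). To end at (2,-1) need (h+2)/2 right-steps and ((9-h)-1)/2 up-steps.
Sum over h with 2 ≤ h ≤ 8, h ≡ 0 (mod 2), 9-h ≡ 1 (mod 2):
h=2: C(9,2)·C(2,2)·C(7,3) = 36·1·35 = 1260
h=4: C(9,4)·C(4,3)·C(5,2) = 126·4·10 = 5040
h=6: C(9,6)·C(6,4)·C(3,1) = 84·15·3 = 3780
h=8: C(9,8)·C(8,5)·C(1,0) = 9·56·1 = 504
Total favorable: 10584
Total paths: 4^9 = 262144
P = 10584/262144 = 1323/32768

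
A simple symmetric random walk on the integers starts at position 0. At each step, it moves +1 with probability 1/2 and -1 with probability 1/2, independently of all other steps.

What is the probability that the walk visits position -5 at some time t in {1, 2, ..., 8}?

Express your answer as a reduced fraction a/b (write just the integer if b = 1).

Answer: 9/128

Derivation:
Count via complement. Let g(t,s) = #length-t paths at position s with S_1..S_t all ≠ -5.
g(t,s) = g(t-1,s-1) + g(t-1,s+1) for s ≠ -5; g(t,-5) = 0.
t=0: g(0,0)=1
t=1: g(1,-1)=1 g(1,1)=1
t=2: g(2,-2)=1 g(2,0)=2 g(2,2)=1
t=3: g(3,-3)=1 g(3,-1)=3 g(3,1)=3 g(3,3)=1
t=4: g(4,-4)=1 g(4,-2)=4 g(4,0)=6 g(4,2)=4 g(4,4)=1
t=5: g(5,-3)=5 g(5,-1)=10 g(5,1)=10 g(5,3)=5 g(5,5)=1
t=6: g(6,-4)=5 g(6,-2)=15 g(6,0)=20 g(6,2)=15 g(6,4)=6 g(6,6)=1
t=7: g(7,-3)=20 g(7,-1)=35 g(7,1)=35 g(7,3)=21 g(7,5)=7 g(7,7)=1
t=8: g(8,-4)=20 g(8,-2)=55 g(8,0)=70 g(8,2)=56 g(8,4)=28 g(8,6)=8 g(8,8)=1
Paths never hitting -5: Σ_s g(8,s) = 238
Paths hitting -5: 2^8 - 238 = 18
P = 18/256 = 9/128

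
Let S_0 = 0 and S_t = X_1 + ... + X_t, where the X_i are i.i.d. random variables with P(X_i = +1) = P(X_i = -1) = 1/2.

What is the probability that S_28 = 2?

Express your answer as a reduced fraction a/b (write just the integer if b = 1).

Answer: 2340135/16777216

Derivation:
To reach position 2 after 28 steps: need 15 steps of +1 and 13 of -1.
Favorable paths: C(28,15) = 37442160
Total paths: 2^28 = 268435456
P = 37442160/268435456 = 2340135/16777216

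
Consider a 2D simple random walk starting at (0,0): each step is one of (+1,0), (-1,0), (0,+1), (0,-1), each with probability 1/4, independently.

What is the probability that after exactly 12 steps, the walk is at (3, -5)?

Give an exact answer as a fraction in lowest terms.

Answer: 3267/1048576

Derivation:
Let h be the number of horizontal steps (so 12-h are vertical). To end at (3,-5) need (h+3)/2 right-steps and ((12-h)-5)/2 up-steps.
Sum over h with 3 ≤ h ≤ 7, h ≡ 1 (mod 2), 12-h ≡ 1 (mod 2):
h=3: C(12,3)·C(3,3)·C(9,2) = 220·1·36 = 7920
h=5: C(12,5)·C(5,4)·C(7,1) = 792·5·7 = 27720
h=7: C(12,7)·C(7,5)·C(5,0) = 792·21·1 = 16632
Total favorable: 52272
Total paths: 4^12 = 16777216
P = 52272/16777216 = 3267/1048576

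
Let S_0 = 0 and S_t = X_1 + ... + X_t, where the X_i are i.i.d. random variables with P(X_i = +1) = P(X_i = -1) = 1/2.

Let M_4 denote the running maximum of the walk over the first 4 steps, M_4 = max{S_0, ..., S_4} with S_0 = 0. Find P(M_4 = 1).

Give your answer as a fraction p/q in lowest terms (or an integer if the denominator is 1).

Let M_4 = max(S_0,...,S_4). Use the reflection principle: for j ≥ 1, #{paths with M_4 ≥ j} = #{S_4 ≥ j} + #{S_4 ≥ j+1}.
By reflection, #{M_4 ≥ 1} = #{S_4 ≥ 1} + #{S_4 ≥ 2} = 5 + 5 = 10.
#{M_4 ≥ 2} = #{S_4 ≥ 2} + #{S_4 ≥ 3} = 5 + 1 = 6.
#{M_4 = 1} = 10 - 6 = 4.
P(M_4 = 1) = 4/16 = 1/4

Answer: 1/4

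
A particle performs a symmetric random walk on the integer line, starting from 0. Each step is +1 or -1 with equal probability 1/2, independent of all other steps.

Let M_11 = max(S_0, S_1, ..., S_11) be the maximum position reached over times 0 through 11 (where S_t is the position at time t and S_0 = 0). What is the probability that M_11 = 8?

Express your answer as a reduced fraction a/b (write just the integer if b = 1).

Answer: 11/2048

Derivation:
Let M_11 = max(S_0,...,S_11). Use the reflection principle: for j ≥ 1, #{paths with M_11 ≥ j} = #{S_11 ≥ j} + #{S_11 ≥ j+1}.
By reflection, #{M_11 ≥ 8} = #{S_11 ≥ 8} + #{S_11 ≥ 9} = 12 + 12 = 24.
#{M_11 ≥ 9} = #{S_11 ≥ 9} + #{S_11 ≥ 10} = 12 + 1 = 13.
#{M_11 = 8} = 24 - 13 = 11.
P(M_11 = 8) = 11/2048 = 11/2048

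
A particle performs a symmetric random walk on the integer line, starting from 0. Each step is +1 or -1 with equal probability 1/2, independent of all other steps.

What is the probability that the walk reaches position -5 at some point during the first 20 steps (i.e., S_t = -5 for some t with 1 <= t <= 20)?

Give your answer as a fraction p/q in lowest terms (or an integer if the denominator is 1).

Count via complement. Let g(t,s) = #length-t paths at position s with S_1..S_t all ≠ -5.
g(t,s) = g(t-1,s-1) + g(t-1,s+1) for s ≠ -5; g(t,-5) = 0.
t=0: g(0,0)=1
t=1: g(1,-1)=1 g(1,1)=1
t=2: g(2,-2)=1 g(2,0)=2 g(2,2)=1
t=3: g(3,-3)=1 g(3,-1)=3 g(3,1)=3 g(3,3)=1
t=4: g(4,-4)=1 g(4,-2)=4 g(4,0)=6 g(4,2)=4 g(4,4)=1
t=5: g(5,-3)=5 g(5,-1)=10 g(5,1)=10 g(5,3)=5 g(5,5)=1
t=6: g(6,-4)=5 g(6,-2)=15 g(6,0)=20 g(6,2)=15 g(6,4)=6 g(6,6)=1
t=7: g(7,-3)=20 g(7,-1)=35 g(7,1)=35 g(7,3)=21 g(7,5)=7 g(7,7)=1
t=8: g(8,-4)=20 g(8,-2)=55 g(8,0)=70 g(8,2)=56 g(8,4)=28 g(8,6)=8 g(8,8)=1
t=9: g(9,-3)=75 g(9,-1)=125 g(9,1)=126 g(9,3)=84 g(9,5)=36 g(9,7)=9 g(9,9)=1
t=10: g(10,-4)=75 g(10,-2)=200 g(10,0)=251 g(10,2)=210 g(10,4)=120 g(10,6)=45 g(10,8)=10 g(10,10)=1
t=11: g(11,-3)=275 g(11,-1)=451 g(11,1)=461 g(11,3)=330 g(11,5)=165 g(11,7)=55 g(11,9)=11 g(11,11)=1
t=12: g(12,-4)=275 g(12,-2)=726 g(12,0)=912 g(12,2)=791 g(12,4)=495 g(12,6)=220 g(12,8)=66 g(12,10)=12 g(12,12)=1
t=13: g(13,-3)=1001 g(13,-1)=1638 g(13,1)=1703 g(13,3)=1286 g(13,5)=715 g(13,7)=286 g(13,9)=78 g(13,11)=13 g(13,13)=1
t=14: g(14,-4)=1001 g(14,-2)=2639 g(14,0)=3341 g(14,2)=2989 g(14,4)=2001 g(14,6)=1001 g(14,8)=364 g(14,10)=91 g(14,12)=14 g(14,14)=1
t=15: g(15,-3)=3640 g(15,-1)=5980 g(15,1)=6330 g(15,3)=4990 g(15,5)=3002 g(15,7)=1365 g(15,9)=455 g(15,11)=105 g(15,13)=15 g(15,15)=1
t=16: g(16,-4)=3640 g(16,-2)=9620 g(16,0)=12310 g(16,2)=11320 g(16,4)=7992 g(16,6)=4367 g(16,8)=1820 g(16,10)=560 g(16,12)=120 g(16,14)=16 g(16,16)=1
t=17: g(17,-3)=13260 g(17,-1)=21930 g(17,1)=23630 g(17,3)=19312 g(17,5)=12359 g(17,7)=6187 g(17,9)=2380 g(17,11)=680 g(17,13)=136 g(17,15)=17 g(17,17)=1
t=18: g(18,-4)=13260 g(18,-2)=35190 g(18,0)=45560 g(18,2)=42942 g(18,4)=31671 g(18,6)=18546 g(18,8)=8567 g(18,10)=3060 g(18,12)=816 g(18,14)=153 g(18,16)=18 g(18,18)=1
t=19: g(19,-3)=48450 g(19,-1)=80750 g(19,1)=88502 g(19,3)=74613 g(19,5)=50217 g(19,7)=27113 g(19,9)=11627 g(19,11)=3876 g(19,13)=969 g(19,15)=171 g(19,17)=19 g(19,19)=1
t=20: g(20,-4)=48450 g(20,-2)=129200 g(20,0)=169252 g(20,2)=163115 g(20,4)=124830 g(20,6)=77330 g(20,8)=38740 g(20,10)=15503 g(20,12)=4845 g(20,14)=1140 g(20,16)=190 g(20,18)=20 g(20,20)=1
Paths never hitting -5: Σ_s g(20,s) = 772616
Paths hitting -5: 2^20 - 772616 = 275960
P = 275960/1048576 = 34495/131072

Answer: 34495/131072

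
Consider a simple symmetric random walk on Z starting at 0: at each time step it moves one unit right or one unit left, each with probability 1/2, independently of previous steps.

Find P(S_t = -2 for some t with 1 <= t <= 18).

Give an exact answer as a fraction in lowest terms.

Answer: 84883/131072

Derivation:
Count via complement. Let g(t,s) = #length-t paths at position s with S_1..S_t all ≠ -2.
g(t,s) = g(t-1,s-1) + g(t-1,s+1) for s ≠ -2; g(t,-2) = 0.
t=0: g(0,0)=1
t=1: g(1,-1)=1 g(1,1)=1
t=2: g(2,0)=2 g(2,2)=1
t=3: g(3,-1)=2 g(3,1)=3 g(3,3)=1
t=4: g(4,0)=5 g(4,2)=4 g(4,4)=1
t=5: g(5,-1)=5 g(5,1)=9 g(5,3)=5 g(5,5)=1
t=6: g(6,0)=14 g(6,2)=14 g(6,4)=6 g(6,6)=1
t=7: g(7,-1)=14 g(7,1)=28 g(7,3)=20 g(7,5)=7 g(7,7)=1
t=8: g(8,0)=42 g(8,2)=48 g(8,4)=27 g(8,6)=8 g(8,8)=1
t=9: g(9,-1)=42 g(9,1)=90 g(9,3)=75 g(9,5)=35 g(9,7)=9 g(9,9)=1
t=10: g(10,0)=132 g(10,2)=165 g(10,4)=110 g(10,6)=44 g(10,8)=10 g(10,10)=1
t=11: g(11,-1)=132 g(11,1)=297 g(11,3)=275 g(11,5)=154 g(11,7)=54 g(11,9)=11 g(11,11)=1
t=12: g(12,0)=429 g(12,2)=572 g(12,4)=429 g(12,6)=208 g(12,8)=65 g(12,10)=12 g(12,12)=1
t=13: g(13,-1)=429 g(13,1)=1001 g(13,3)=1001 g(13,5)=637 g(13,7)=273 g(13,9)=77 g(13,11)=13 g(13,13)=1
t=14: g(14,0)=1430 g(14,2)=2002 g(14,4)=1638 g(14,6)=910 g(14,8)=350 g(14,10)=90 g(14,12)=14 g(14,14)=1
t=15: g(15,-1)=1430 g(15,1)=3432 g(15,3)=3640 g(15,5)=2548 g(15,7)=1260 g(15,9)=440 g(15,11)=104 g(15,13)=15 g(15,15)=1
t=16: g(16,0)=4862 g(16,2)=7072 g(16,4)=6188 g(16,6)=3808 g(16,8)=1700 g(16,10)=544 g(16,12)=119 g(16,14)=16 g(16,16)=1
t=17: g(17,-1)=4862 g(17,1)=11934 g(17,3)=13260 g(17,5)=9996 g(17,7)=5508 g(17,9)=2244 g(17,11)=663 g(17,13)=135 g(17,15)=17 g(17,17)=1
t=18: g(18,0)=16796 g(18,2)=25194 g(18,4)=23256 g(18,6)=15504 g(18,8)=7752 g(18,10)=2907 g(18,12)=798 g(18,14)=152 g(18,16)=18 g(18,18)=1
Paths never hitting -2: Σ_s g(18,s) = 92378
Paths hitting -2: 2^18 - 92378 = 169766
P = 169766/262144 = 84883/131072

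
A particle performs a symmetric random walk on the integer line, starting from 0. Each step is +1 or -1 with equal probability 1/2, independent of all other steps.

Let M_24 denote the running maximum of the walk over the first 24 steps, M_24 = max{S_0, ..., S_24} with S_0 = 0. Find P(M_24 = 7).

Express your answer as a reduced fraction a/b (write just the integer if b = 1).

Answer: 735471/16777216

Derivation:
Let M_24 = max(S_0,...,S_24). Use the reflection principle: for j ≥ 1, #{paths with M_24 ≥ j} = #{S_24 ≥ j} + #{S_24 ≥ j+1}.
By reflection, #{M_24 ≥ 7} = #{S_24 ≥ 7} + #{S_24 ≥ 8} = 1271626 + 1271626 = 2543252.
#{M_24 ≥ 8} = #{S_24 ≥ 8} + #{S_24 ≥ 9} = 1271626 + 536155 = 1807781.
#{M_24 = 7} = 2543252 - 1807781 = 735471.
P(M_24 = 7) = 735471/16777216 = 735471/16777216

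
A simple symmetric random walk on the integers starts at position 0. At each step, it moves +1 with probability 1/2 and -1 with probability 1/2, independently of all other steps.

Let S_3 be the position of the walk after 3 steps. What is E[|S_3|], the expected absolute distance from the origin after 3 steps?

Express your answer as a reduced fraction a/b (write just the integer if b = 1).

Answer: 3/2

Derivation:
S_3 takes values m ≡ 1 (mod 2) with |m| ≤ 3; P(S_3=m) = C(3,(3+m)/2)/2^3.
Total paths: 2^3 = 8
Distribution: P(S=-3)=1/8, P(S=-1)=3/8, P(S=1)=3/8, P(S=3)=1/8
E[|S_3|] = Σ_m |m|·P(S_3=m) = 12/8 = 3/2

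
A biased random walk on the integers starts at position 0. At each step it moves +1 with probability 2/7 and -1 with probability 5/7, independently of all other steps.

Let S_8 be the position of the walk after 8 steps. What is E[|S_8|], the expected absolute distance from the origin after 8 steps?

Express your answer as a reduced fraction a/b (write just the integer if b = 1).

Answer: 21084968/5764801

Derivation:
S_8 takes values m ≡ 0 (mod 2) with |m| ≤ 8; P(S_8=m) = C(8,(8+m)/2) · (2/7)^((8+m)/2) · (5/7)^((8-m)/2).
Distribution: P(S=-8)=390625/5764801, P(S=-6)=1250000/5764801, P(S=-4)=250000/823543, P(S=-2)=200000/823543, P(S=0)=100000/823543, P(S=2)=32000/823543, P(S=4)=6400/823543, P(S=6)=5120/5764801, P(S=8)=256/5764801
E[|S_8|] = Σ_m |m|·P(S_8=m) = 21084968/5764801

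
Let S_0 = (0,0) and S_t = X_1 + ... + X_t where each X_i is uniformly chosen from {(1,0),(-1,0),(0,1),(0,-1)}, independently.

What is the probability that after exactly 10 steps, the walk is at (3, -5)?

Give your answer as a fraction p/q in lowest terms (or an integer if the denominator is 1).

Answer: 525/262144

Derivation:
Let h be the number of horizontal steps (so 10-h are vertical). To end at (3,-5) need (h+3)/2 right-steps and ((10-h)-5)/2 up-steps.
Sum over h with 3 ≤ h ≤ 5, h ≡ 1 (mod 2), 10-h ≡ 1 (mod 2):
h=3: C(10,3)·C(3,3)·C(7,1) = 120·1·7 = 840
h=5: C(10,5)·C(5,4)·C(5,0) = 252·5·1 = 1260
Total favorable: 2100
Total paths: 4^10 = 1048576
P = 2100/1048576 = 525/262144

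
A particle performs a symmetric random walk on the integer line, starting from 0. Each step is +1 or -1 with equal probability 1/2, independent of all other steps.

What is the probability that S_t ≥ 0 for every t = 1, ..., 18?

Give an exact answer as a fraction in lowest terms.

Answer: 12155/65536

Derivation:
Let f(t,s) = #length-t paths at position s with S_1..S_t all ≥ 0.
f(t,s) = f(t-1,s-1) + f(t-1,s+1) for s ≥ 0; f(t,s) = 0 for s < 0.
t=0: f(0,0)=1
t=1: f(1,1)=1
t=2: f(2,0)=1 f(2,2)=1
t=3: f(3,1)=2 f(3,3)=1
t=4: f(4,0)=2 f(4,2)=3 f(4,4)=1
t=5: f(5,1)=5 f(5,3)=4 f(5,5)=1
t=6: f(6,0)=5 f(6,2)=9 f(6,4)=5 f(6,6)=1
t=7: f(7,1)=14 f(7,3)=14 f(7,5)=6 f(7,7)=1
t=8: f(8,0)=14 f(8,2)=28 f(8,4)=20 f(8,6)=7 f(8,8)=1
t=9: f(9,1)=42 f(9,3)=48 f(9,5)=27 f(9,7)=8 f(9,9)=1
t=10: f(10,0)=42 f(10,2)=90 f(10,4)=75 f(10,6)=35 f(10,8)=9 f(10,10)=1
t=11: f(11,1)=132 f(11,3)=165 f(11,5)=110 f(11,7)=44 f(11,9)=10 f(11,11)=1
t=12: f(12,0)=132 f(12,2)=297 f(12,4)=275 f(12,6)=154 f(12,8)=54 f(12,10)=11 f(12,12)=1
t=13: f(13,1)=429 f(13,3)=572 f(13,5)=429 f(13,7)=208 f(13,9)=65 f(13,11)=12 f(13,13)=1
t=14: f(14,0)=429 f(14,2)=1001 f(14,4)=1001 f(14,6)=637 f(14,8)=273 f(14,10)=77 f(14,12)=13 f(14,14)=1
t=15: f(15,1)=1430 f(15,3)=2002 f(15,5)=1638 f(15,7)=910 f(15,9)=350 f(15,11)=90 f(15,13)=14 f(15,15)=1
t=16: f(16,0)=1430 f(16,2)=3432 f(16,4)=3640 f(16,6)=2548 f(16,8)=1260 f(16,10)=440 f(16,12)=104 f(16,14)=15 f(16,16)=1
t=17: f(17,1)=4862 f(17,3)=7072 f(17,5)=6188 f(17,7)=3808 f(17,9)=1700 f(17,11)=544 f(17,13)=119 f(17,15)=16 f(17,17)=1
t=18: f(18,0)=4862 f(18,2)=11934 f(18,4)=13260 f(18,6)=9996 f(18,8)=5508 f(18,10)=2244 f(18,12)=663 f(18,14)=135 f(18,16)=17 f(18,18)=1
Σ_s f(18,s) = 48620
P = 48620/262144 = 12155/65536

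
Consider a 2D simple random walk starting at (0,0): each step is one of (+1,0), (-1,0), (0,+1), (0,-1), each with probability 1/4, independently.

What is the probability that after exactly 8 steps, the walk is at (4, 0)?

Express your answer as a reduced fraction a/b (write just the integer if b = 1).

Let h be the number of horizontal steps (so 8-h are vertical). To end at (4,0) need (h+4)/2 right-steps and ((8-h)+0)/2 up-steps.
Sum over h with 4 ≤ h ≤ 8, h ≡ 0 (mod 2), 8-h ≡ 0 (mod 2):
h=4: C(8,4)·C(4,4)·C(4,2) = 70·1·6 = 420
h=6: C(8,6)·C(6,5)·C(2,1) = 28·6·2 = 336
h=8: C(8,8)·C(8,6)·C(0,0) = 1·28·1 = 28
Total favorable: 784
Total paths: 4^8 = 65536
P = 784/65536 = 49/4096

Answer: 49/4096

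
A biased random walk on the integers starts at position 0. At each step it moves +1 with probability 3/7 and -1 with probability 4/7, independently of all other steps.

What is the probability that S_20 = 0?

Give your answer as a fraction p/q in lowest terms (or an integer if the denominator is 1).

Answer: 11439604544569344/79792266297612001

Derivation:
To be at 0 after 20 steps: need exactly 10 steps of +1 and 10 of -1.
Number of such sequences: C(20,10) = 184756
Each has probability (3/7)^10 · (4/7)^10 = 61917364224/79792266297612001
P = 184756 · 61917364224/79792266297612001 = 11439604544569344/79792266297612001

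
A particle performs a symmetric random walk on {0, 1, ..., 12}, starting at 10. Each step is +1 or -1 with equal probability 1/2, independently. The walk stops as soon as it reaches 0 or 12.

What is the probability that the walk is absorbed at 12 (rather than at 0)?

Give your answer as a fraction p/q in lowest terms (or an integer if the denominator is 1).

Answer: 5/6

Derivation:
Symmetric walk (p = 1/2): the harmonic-function argument gives P(hit 12 before 0 | start at 10) = a/N.
P = 10/12 = 5/6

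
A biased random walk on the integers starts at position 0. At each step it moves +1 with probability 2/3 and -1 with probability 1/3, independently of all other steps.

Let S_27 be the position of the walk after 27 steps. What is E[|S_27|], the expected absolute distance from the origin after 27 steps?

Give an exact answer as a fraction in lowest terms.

Answer: 862142190941/94143178827

Derivation:
S_27 takes values m ≡ 1 (mod 2) with |m| ≤ 27; P(S_27=m) = C(27,(27+m)/2) · (2/3)^((27+m)/2) · (1/3)^((27-m)/2).
Distribution: P(S=-27)=1/7625597484987, P(S=-25)=2/282429536481, P(S=-23)=52/282429536481, P(S=-21)=2600/847288609443, P(S=-19)=10400/282429536481, P(S=-17)=95680/282429536481, P(S=-15)=2104960/847288609443, P(S=-13)=4209920/282429536481, P(S=-11)=21049600/282429536481, P(S=-9)=799884800/2541865828329, P(S=-7)=319953920/282429536481, P(S=-5)=988948480/282429536481, P(S=-3)=7911587840/847288609443, P(S=-1)=6085836800/282429536481, P(S=1)=12171673600/282429536481, P(S=3)=63292702720/847288609443, P(S=5)=31646351360/282429536481, P(S=7)=40954101760/282429536481, P(S=9)=409541017600/2541865828329, P(S=11)=43109580800/282429536481, P(S=13)=34487664640/282429536481, P(S=15)=68975329280/847288609443, P(S=17)=12540968960/282429536481, P(S=19)=5452595200/282429536481, P(S=21)=5452595200/847288609443, P(S=23)=436207616/282429536481, P(S=25)=67108864/282429536481, P(S=27)=134217728/7625597484987
E[|S_27|] = Σ_m |m|·P(S_27=m) = 862142190941/94143178827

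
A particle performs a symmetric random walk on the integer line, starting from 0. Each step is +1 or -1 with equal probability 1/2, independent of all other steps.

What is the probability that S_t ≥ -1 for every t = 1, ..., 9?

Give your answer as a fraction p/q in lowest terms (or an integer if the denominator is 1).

Let f(t,s) = #length-t paths at position s with S_1..S_t all ≥ -1.
f(t,s) = f(t-1,s-1) + f(t-1,s+1) for s ≥ -1; f(t,s) = 0 for s < -1.
t=0: f(0,0)=1
t=1: f(1,-1)=1 f(1,1)=1
t=2: f(2,0)=2 f(2,2)=1
t=3: f(3,-1)=2 f(3,1)=3 f(3,3)=1
t=4: f(4,0)=5 f(4,2)=4 f(4,4)=1
t=5: f(5,-1)=5 f(5,1)=9 f(5,3)=5 f(5,5)=1
t=6: f(6,0)=14 f(6,2)=14 f(6,4)=6 f(6,6)=1
t=7: f(7,-1)=14 f(7,1)=28 f(7,3)=20 f(7,5)=7 f(7,7)=1
t=8: f(8,0)=42 f(8,2)=48 f(8,4)=27 f(8,6)=8 f(8,8)=1
t=9: f(9,-1)=42 f(9,1)=90 f(9,3)=75 f(9,5)=35 f(9,7)=9 f(9,9)=1
Σ_s f(9,s) = 252
P = 252/512 = 63/128

Answer: 63/128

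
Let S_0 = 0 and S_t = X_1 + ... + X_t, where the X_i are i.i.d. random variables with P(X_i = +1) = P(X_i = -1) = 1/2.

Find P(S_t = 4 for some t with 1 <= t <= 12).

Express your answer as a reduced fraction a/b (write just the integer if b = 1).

Answer: 1093/4096

Derivation:
Count via complement. Let g(t,s) = #length-t paths at position s with S_1..S_t all ≠ 4.
g(t,s) = g(t-1,s-1) + g(t-1,s+1) for s ≠ 4; g(t,4) = 0.
t=0: g(0,0)=1
t=1: g(1,-1)=1 g(1,1)=1
t=2: g(2,-2)=1 g(2,0)=2 g(2,2)=1
t=3: g(3,-3)=1 g(3,-1)=3 g(3,1)=3 g(3,3)=1
t=4: g(4,-4)=1 g(4,-2)=4 g(4,0)=6 g(4,2)=4
t=5: g(5,-5)=1 g(5,-3)=5 g(5,-1)=10 g(5,1)=10 g(5,3)=4
t=6: g(6,-6)=1 g(6,-4)=6 g(6,-2)=15 g(6,0)=20 g(6,2)=14
t=7: g(7,-7)=1 g(7,-5)=7 g(7,-3)=21 g(7,-1)=35 g(7,1)=34 g(7,3)=14
t=8: g(8,-8)=1 g(8,-6)=8 g(8,-4)=28 g(8,-2)=56 g(8,0)=69 g(8,2)=48
t=9: g(9,-9)=1 g(9,-7)=9 g(9,-5)=36 g(9,-3)=84 g(9,-1)=125 g(9,1)=117 g(9,3)=48
t=10: g(10,-10)=1 g(10,-8)=10 g(10,-6)=45 g(10,-4)=120 g(10,-2)=209 g(10,0)=242 g(10,2)=165
t=11: g(11,-11)=1 g(11,-9)=11 g(11,-7)=55 g(11,-5)=165 g(11,-3)=329 g(11,-1)=451 g(11,1)=407 g(11,3)=165
t=12: g(12,-12)=1 g(12,-10)=12 g(12,-8)=66 g(12,-6)=220 g(12,-4)=494 g(12,-2)=780 g(12,0)=858 g(12,2)=572
Paths never hitting 4: Σ_s g(12,s) = 3003
Paths hitting 4: 2^12 - 3003 = 1093
P = 1093/4096 = 1093/4096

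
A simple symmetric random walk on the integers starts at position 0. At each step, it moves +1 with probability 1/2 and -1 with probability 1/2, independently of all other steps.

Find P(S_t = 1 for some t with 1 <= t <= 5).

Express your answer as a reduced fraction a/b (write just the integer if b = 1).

Answer: 11/16

Derivation:
Count via complement. Let g(t,s) = #length-t paths at position s with S_1..S_t all ≠ 1.
g(t,s) = g(t-1,s-1) + g(t-1,s+1) for s ≠ 1; g(t,1) = 0.
t=0: g(0,0)=1
t=1: g(1,-1)=1
t=2: g(2,-2)=1 g(2,0)=1
t=3: g(3,-3)=1 g(3,-1)=2
t=4: g(4,-4)=1 g(4,-2)=3 g(4,0)=2
t=5: g(5,-5)=1 g(5,-3)=4 g(5,-1)=5
Paths never hitting 1: Σ_s g(5,s) = 10
Paths hitting 1: 2^5 - 10 = 22
P = 22/32 = 11/16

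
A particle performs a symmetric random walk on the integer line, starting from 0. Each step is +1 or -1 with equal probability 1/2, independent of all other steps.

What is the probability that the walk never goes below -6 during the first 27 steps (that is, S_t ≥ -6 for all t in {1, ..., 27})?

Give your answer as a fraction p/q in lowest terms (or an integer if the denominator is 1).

Answer: 109396395/134217728

Derivation:
Let f(t,s) = #length-t paths at position s with S_1..S_t all ≥ -6.
f(t,s) = f(t-1,s-1) + f(t-1,s+1) for s ≥ -6; f(t,s) = 0 for s < -6.
t=0: f(0,0)=1
t=1: f(1,-1)=1 f(1,1)=1
t=2: f(2,-2)=1 f(2,0)=2 f(2,2)=1
t=3: f(3,-3)=1 f(3,-1)=3 f(3,1)=3 f(3,3)=1
t=4: f(4,-4)=1 f(4,-2)=4 f(4,0)=6 f(4,2)=4 f(4,4)=1
t=5: f(5,-5)=1 f(5,-3)=5 f(5,-1)=10 f(5,1)=10 f(5,3)=5 f(5,5)=1
t=6: f(6,-6)=1 f(6,-4)=6 f(6,-2)=15 f(6,0)=20 f(6,2)=15 f(6,4)=6 f(6,6)=1
t=7: f(7,-5)=7 f(7,-3)=21 f(7,-1)=35 f(7,1)=35 f(7,3)=21 f(7,5)=7 f(7,7)=1
t=8: f(8,-6)=7 f(8,-4)=28 f(8,-2)=56 f(8,0)=70 f(8,2)=56 f(8,4)=28 f(8,6)=8 f(8,8)=1
t=9: f(9,-5)=35 f(9,-3)=84 f(9,-1)=126 f(9,1)=126 f(9,3)=84 f(9,5)=36 f(9,7)=9 f(9,9)=1
t=10: f(10,-6)=35 f(10,-4)=119 f(10,-2)=210 f(10,0)=252 f(10,2)=210 f(10,4)=120 f(10,6)=45 f(10,8)=10 f(10,10)=1
t=11: f(11,-5)=154 f(11,-3)=329 f(11,-1)=462 f(11,1)=462 f(11,3)=330 f(11,5)=165 f(11,7)=55 f(11,9)=11 f(11,11)=1
t=12: f(12,-6)=154 f(12,-4)=483 f(12,-2)=791 f(12,0)=924 f(12,2)=792 f(12,4)=495 f(12,6)=220 f(12,8)=66 f(12,10)=12 f(12,12)=1
t=13: f(13,-5)=637 f(13,-3)=1274 f(13,-1)=1715 f(13,1)=1716 f(13,3)=1287 f(13,5)=715 f(13,7)=286 f(13,9)=78 f(13,11)=13 f(13,13)=1
t=14: f(14,-6)=637 f(14,-4)=1911 f(14,-2)=2989 f(14,0)=3431 f(14,2)=3003 f(14,4)=2002 f(14,6)=1001 f(14,8)=364 f(14,10)=91 f(14,12)=14 f(14,14)=1
t=15: f(15,-5)=2548 f(15,-3)=4900 f(15,-1)=6420 f(15,1)=6434 f(15,3)=5005 f(15,5)=3003 f(15,7)=1365 f(15,9)=455 f(15,11)=105 f(15,13)=15 f(15,15)=1
t=16: f(16,-6)=2548 f(16,-4)=7448 f(16,-2)=11320 f(16,0)=12854 f(16,2)=11439 f(16,4)=8008 f(16,6)=4368 f(16,8)=1820 f(16,10)=560 f(16,12)=120 f(16,14)=16 f(16,16)=1
t=17: f(17,-5)=9996 f(17,-3)=18768 f(17,-1)=24174 f(17,1)=24293 f(17,3)=19447 f(17,5)=12376 f(17,7)=6188 f(17,9)=2380 f(17,11)=680 f(17,13)=136 f(17,15)=17 f(17,17)=1
t=18: f(18,-6)=9996 f(18,-4)=28764 f(18,-2)=42942 f(18,0)=48467 f(18,2)=43740 f(18,4)=31823 f(18,6)=18564 f(18,8)=8568 f(18,10)=3060 f(18,12)=816 f(18,14)=153 f(18,16)=18 f(18,18)=1
t=19: f(19,-5)=38760 f(19,-3)=71706 f(19,-1)=91409 f(19,1)=92207 f(19,3)=75563 f(19,5)=50387 f(19,7)=27132 f(19,9)=11628 f(19,11)=3876 f(19,13)=969 f(19,15)=171 f(19,17)=19 f(19,19)=1
t=20: f(20,-6)=38760 f(20,-4)=110466 f(20,-2)=163115 f(20,0)=183616 f(20,2)=167770 f(20,4)=125950 f(20,6)=77519 f(20,8)=38760 f(20,10)=15504 f(20,12)=4845 f(20,14)=1140 f(20,16)=190 f(20,18)=20 f(20,20)=1
t=21: f(21,-5)=149226 f(21,-3)=273581 f(21,-1)=346731 f(21,1)=351386 f(21,3)=293720 f(21,5)=203469 f(21,7)=116279 f(21,9)=54264 f(21,11)=20349 f(21,13)=5985 f(21,15)=1330 f(21,17)=210 f(21,19)=21 f(21,21)=1
t=22: f(22,-6)=149226 f(22,-4)=422807 f(22,-2)=620312 f(22,0)=698117 f(22,2)=645106 f(22,4)=497189 f(22,6)=319748 f(22,8)=170543 f(22,10)=74613 f(22,12)=26334 f(22,14)=7315 f(22,16)=1540 f(22,18)=231 f(22,20)=22 f(22,22)=1
t=23: f(23,-5)=572033 f(23,-3)=1043119 f(23,-1)=1318429 f(23,1)=1343223 f(23,3)=1142295 f(23,5)=816937 f(23,7)=490291 f(23,9)=245156 f(23,11)=100947 f(23,13)=33649 f(23,15)=8855 f(23,17)=1771 f(23,19)=253 f(23,21)=23 f(23,23)=1
t=24: f(24,-6)=572033 f(24,-4)=1615152 f(24,-2)=2361548 f(24,0)=2661652 f(24,2)=2485518 f(24,4)=1959232 f(24,6)=1307228 f(24,8)=735447 f(24,10)=346103 f(24,12)=134596 f(24,14)=42504 f(24,16)=10626 f(24,18)=2024 f(24,20)=276 f(24,22)=24 f(24,24)=1
t=25: f(25,-5)=2187185 f(25,-3)=3976700 f(25,-1)=5023200 f(25,1)=5147170 f(25,3)=4444750 f(25,5)=3266460 f(25,7)=2042675 f(25,9)=1081550 f(25,11)=480699 f(25,13)=177100 f(25,15)=53130 f(25,17)=12650 f(25,19)=2300 f(25,21)=300 f(25,23)=25 f(25,25)=1
t=26: f(26,-6)=2187185 f(26,-4)=6163885 f(26,-2)=8999900 f(26,0)=10170370 f(26,2)=9591920 f(26,4)=7711210 f(26,6)=5309135 f(26,8)=3124225 f(26,10)=1562249 f(26,12)=657799 f(26,14)=230230 f(26,16)=65780 f(26,18)=14950 f(26,20)=2600 f(26,22)=325 f(26,24)=26 f(26,26)=1
t=27: f(27,-5)=8351070 f(27,-3)=15163785 f(27,-1)=19170270 f(27,1)=19762290 f(27,3)=17303130 f(27,5)=13020345 f(27,7)=8433360 f(27,9)=4686474 f(27,11)=2220048 f(27,13)=888029 f(27,15)=296010 f(27,17)=80730 f(27,19)=17550 f(27,21)=2925 f(27,23)=351 f(27,25)=27 f(27,27)=1
Σ_s f(27,s) = 109396395
P = 109396395/134217728 = 109396395/134217728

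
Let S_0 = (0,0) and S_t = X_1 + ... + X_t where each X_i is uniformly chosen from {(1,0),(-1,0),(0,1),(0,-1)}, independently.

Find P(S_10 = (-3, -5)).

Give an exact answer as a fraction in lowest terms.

Answer: 525/262144

Derivation:
Let h be the number of horizontal steps (so 10-h are vertical). To end at (-3,-5) need (h-3)/2 right-steps and ((10-h)-5)/2 up-steps.
Sum over h with 3 ≤ h ≤ 5, h ≡ 1 (mod 2), 10-h ≡ 1 (mod 2):
h=3: C(10,3)·C(3,0)·C(7,1) = 120·1·7 = 840
h=5: C(10,5)·C(5,1)·C(5,0) = 252·5·1 = 1260
Total favorable: 2100
Total paths: 4^10 = 1048576
P = 2100/1048576 = 525/262144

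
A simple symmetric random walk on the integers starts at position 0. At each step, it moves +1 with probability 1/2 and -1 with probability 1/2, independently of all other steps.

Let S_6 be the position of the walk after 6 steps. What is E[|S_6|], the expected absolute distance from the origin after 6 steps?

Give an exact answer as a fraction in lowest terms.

Answer: 15/8

Derivation:
S_6 takes values m ≡ 0 (mod 2) with |m| ≤ 6; P(S_6=m) = C(6,(6+m)/2)/2^6.
Total paths: 2^6 = 64
Distribution: P(S=-6)=1/64, P(S=-4)=6/64, P(S=-2)=15/64, P(S=0)=20/64, P(S=2)=15/64, P(S=4)=6/64, P(S=6)=1/64
E[|S_6|] = Σ_m |m|·P(S_6=m) = 120/64 = 15/8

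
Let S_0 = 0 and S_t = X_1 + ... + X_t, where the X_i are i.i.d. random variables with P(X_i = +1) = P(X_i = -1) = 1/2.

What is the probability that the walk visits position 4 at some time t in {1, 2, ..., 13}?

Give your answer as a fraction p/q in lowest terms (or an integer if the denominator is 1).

Count via complement. Let g(t,s) = #length-t paths at position s with S_1..S_t all ≠ 4.
g(t,s) = g(t-1,s-1) + g(t-1,s+1) for s ≠ 4; g(t,4) = 0.
t=0: g(0,0)=1
t=1: g(1,-1)=1 g(1,1)=1
t=2: g(2,-2)=1 g(2,0)=2 g(2,2)=1
t=3: g(3,-3)=1 g(3,-1)=3 g(3,1)=3 g(3,3)=1
t=4: g(4,-4)=1 g(4,-2)=4 g(4,0)=6 g(4,2)=4
t=5: g(5,-5)=1 g(5,-3)=5 g(5,-1)=10 g(5,1)=10 g(5,3)=4
t=6: g(6,-6)=1 g(6,-4)=6 g(6,-2)=15 g(6,0)=20 g(6,2)=14
t=7: g(7,-7)=1 g(7,-5)=7 g(7,-3)=21 g(7,-1)=35 g(7,1)=34 g(7,3)=14
t=8: g(8,-8)=1 g(8,-6)=8 g(8,-4)=28 g(8,-2)=56 g(8,0)=69 g(8,2)=48
t=9: g(9,-9)=1 g(9,-7)=9 g(9,-5)=36 g(9,-3)=84 g(9,-1)=125 g(9,1)=117 g(9,3)=48
t=10: g(10,-10)=1 g(10,-8)=10 g(10,-6)=45 g(10,-4)=120 g(10,-2)=209 g(10,0)=242 g(10,2)=165
t=11: g(11,-11)=1 g(11,-9)=11 g(11,-7)=55 g(11,-5)=165 g(11,-3)=329 g(11,-1)=451 g(11,1)=407 g(11,3)=165
t=12: g(12,-12)=1 g(12,-10)=12 g(12,-8)=66 g(12,-6)=220 g(12,-4)=494 g(12,-2)=780 g(12,0)=858 g(12,2)=572
t=13: g(13,-13)=1 g(13,-11)=13 g(13,-9)=78 g(13,-7)=286 g(13,-5)=714 g(13,-3)=1274 g(13,-1)=1638 g(13,1)=1430 g(13,3)=572
Paths never hitting 4: Σ_s g(13,s) = 6006
Paths hitting 4: 2^13 - 6006 = 2186
P = 2186/8192 = 1093/4096

Answer: 1093/4096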